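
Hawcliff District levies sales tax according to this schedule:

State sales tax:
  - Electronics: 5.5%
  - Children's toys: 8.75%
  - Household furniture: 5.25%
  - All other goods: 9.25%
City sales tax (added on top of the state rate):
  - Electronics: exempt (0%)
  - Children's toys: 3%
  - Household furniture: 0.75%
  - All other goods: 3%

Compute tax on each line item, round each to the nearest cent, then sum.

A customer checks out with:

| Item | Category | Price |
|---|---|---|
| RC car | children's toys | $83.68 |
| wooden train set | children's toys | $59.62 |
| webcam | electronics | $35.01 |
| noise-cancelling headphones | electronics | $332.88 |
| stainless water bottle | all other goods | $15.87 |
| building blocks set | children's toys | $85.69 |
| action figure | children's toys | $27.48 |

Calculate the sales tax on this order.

$52.32

RC car $83.68: children's toys → 8.75% + 3% city = 11.75% → $9.83
Wooden train set $59.62: children's toys → 8.75% + 3% city = 11.75% → $7.01
Webcam $35.01: electronics → 5.5% + 0% city = 5.5% → $1.93
Noise-cancelling headphones $332.88: electronics → 5.5% + 0% city = 5.5% → $18.31
Stainless water bottle $15.87: all other goods → 9.25% + 3% city = 12.25% → $1.94
Building blocks set $85.69: children's toys → 8.75% + 3% city = 11.75% → $10.07
Action figure $27.48: children's toys → 8.75% + 3% city = 11.75% → $3.23
Total tax = $9.83 + $7.01 + $1.93 + $18.31 + $1.94 + $10.07 + $3.23 = $52.32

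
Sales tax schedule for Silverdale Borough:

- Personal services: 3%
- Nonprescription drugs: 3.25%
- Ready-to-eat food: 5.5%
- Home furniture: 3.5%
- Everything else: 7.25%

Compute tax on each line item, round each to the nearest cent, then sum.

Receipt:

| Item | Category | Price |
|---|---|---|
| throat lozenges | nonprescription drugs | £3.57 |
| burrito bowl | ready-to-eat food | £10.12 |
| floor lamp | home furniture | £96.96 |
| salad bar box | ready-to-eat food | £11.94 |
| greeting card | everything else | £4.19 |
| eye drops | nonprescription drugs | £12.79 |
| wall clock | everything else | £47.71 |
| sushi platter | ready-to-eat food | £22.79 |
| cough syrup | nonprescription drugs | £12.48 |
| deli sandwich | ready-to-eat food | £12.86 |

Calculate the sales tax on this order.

£11.28

Throat lozenges £3.57: nonprescription drugs → 3.25% → £0.12
Burrito bowl £10.12: ready-to-eat food → 5.5% → £0.56
Floor lamp £96.96: home furniture → 3.5% → £3.39
Salad bar box £11.94: ready-to-eat food → 5.5% → £0.66
Greeting card £4.19: everything else → 7.25% → £0.30
Eye drops £12.79: nonprescription drugs → 3.25% → £0.42
Wall clock £47.71: everything else → 7.25% → £3.46
Sushi platter £22.79: ready-to-eat food → 5.5% → £1.25
Cough syrup £12.48: nonprescription drugs → 3.25% → £0.41
Deli sandwich £12.86: ready-to-eat food → 5.5% → £0.71
Total tax = £0.12 + £0.56 + £3.39 + £0.66 + £0.30 + £0.42 + £3.46 + £1.25 + £0.41 + £0.71 = £11.28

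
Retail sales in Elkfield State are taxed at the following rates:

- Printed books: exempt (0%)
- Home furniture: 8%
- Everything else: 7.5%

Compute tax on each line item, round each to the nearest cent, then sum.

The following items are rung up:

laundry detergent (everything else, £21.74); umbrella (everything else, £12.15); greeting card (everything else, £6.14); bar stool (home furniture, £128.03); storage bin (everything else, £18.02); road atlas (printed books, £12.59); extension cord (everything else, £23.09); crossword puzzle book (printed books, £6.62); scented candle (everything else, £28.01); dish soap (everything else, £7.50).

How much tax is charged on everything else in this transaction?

Laundry detergent £21.74: everything else → 7.5% → £1.63
Umbrella £12.15: everything else → 7.5% → £0.91
Greeting card £6.14: everything else → 7.5% → £0.46
Storage bin £18.02: everything else → 7.5% → £1.35
Extension cord £23.09: everything else → 7.5% → £1.73
Scented candle £28.01: everything else → 7.5% → £2.10
Dish soap £7.50: everything else → 7.5% → £0.56
Tax on everything else = £1.63 + £0.91 + £0.46 + £1.35 + £1.73 + £2.10 + £0.56 = £8.74

£8.74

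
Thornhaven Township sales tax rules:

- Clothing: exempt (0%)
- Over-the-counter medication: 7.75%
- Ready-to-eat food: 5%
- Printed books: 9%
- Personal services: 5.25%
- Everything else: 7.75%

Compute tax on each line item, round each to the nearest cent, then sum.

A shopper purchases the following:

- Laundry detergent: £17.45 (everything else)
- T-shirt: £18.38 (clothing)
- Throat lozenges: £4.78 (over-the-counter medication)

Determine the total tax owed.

£1.72

Laundry detergent £17.45: everything else → 7.75% → £1.35
T-shirt £18.38: clothing → 0% → £0.00
Throat lozenges £4.78: over-the-counter medication → 7.75% → £0.37
Total tax = £1.35 + £0.37 = £1.72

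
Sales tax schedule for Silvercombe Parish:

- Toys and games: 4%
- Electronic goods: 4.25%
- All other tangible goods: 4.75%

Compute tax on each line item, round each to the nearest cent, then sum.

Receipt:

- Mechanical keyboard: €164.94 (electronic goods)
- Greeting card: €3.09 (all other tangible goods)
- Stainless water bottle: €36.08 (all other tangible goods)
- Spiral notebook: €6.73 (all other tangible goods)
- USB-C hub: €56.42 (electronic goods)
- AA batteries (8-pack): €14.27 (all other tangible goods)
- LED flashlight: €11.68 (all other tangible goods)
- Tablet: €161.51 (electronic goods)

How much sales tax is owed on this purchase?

Mechanical keyboard €164.94: electronic goods → 4.25% → €7.01
Greeting card €3.09: all other tangible goods → 4.75% → €0.15
Stainless water bottle €36.08: all other tangible goods → 4.75% → €1.71
Spiral notebook €6.73: all other tangible goods → 4.75% → €0.32
USB-C hub €56.42: electronic goods → 4.25% → €2.40
AA batteries (8-pack) €14.27: all other tangible goods → 4.75% → €0.68
LED flashlight €11.68: all other tangible goods → 4.75% → €0.55
Tablet €161.51: electronic goods → 4.25% → €6.86
Total tax = €7.01 + €0.15 + €1.71 + €0.32 + €2.40 + €0.68 + €0.55 + €6.86 = €19.68

€19.68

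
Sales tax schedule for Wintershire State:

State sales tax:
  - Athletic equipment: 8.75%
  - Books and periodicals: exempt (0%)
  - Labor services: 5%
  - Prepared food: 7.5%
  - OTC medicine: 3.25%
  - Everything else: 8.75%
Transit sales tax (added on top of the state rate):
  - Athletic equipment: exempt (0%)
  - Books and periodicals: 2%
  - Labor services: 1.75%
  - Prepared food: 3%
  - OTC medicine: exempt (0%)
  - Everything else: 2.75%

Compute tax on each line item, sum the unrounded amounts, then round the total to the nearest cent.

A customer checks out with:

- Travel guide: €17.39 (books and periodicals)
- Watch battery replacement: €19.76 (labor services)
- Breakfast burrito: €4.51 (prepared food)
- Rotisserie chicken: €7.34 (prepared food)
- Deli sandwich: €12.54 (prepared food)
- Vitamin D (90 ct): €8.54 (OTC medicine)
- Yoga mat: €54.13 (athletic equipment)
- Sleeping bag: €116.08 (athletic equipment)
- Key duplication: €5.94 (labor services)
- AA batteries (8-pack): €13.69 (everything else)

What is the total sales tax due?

Travel guide €17.39: books and periodicals → 0% + 2% transit = 2% → €0.3478
Watch battery replacement €19.76: labor services → 5% + 1.75% transit = 6.75% → €1.3338
Breakfast burrito €4.51: prepared food → 7.5% + 3% transit = 10.5% → €0.47355
Rotisserie chicken €7.34: prepared food → 7.5% + 3% transit = 10.5% → €0.7707
Deli sandwich €12.54: prepared food → 7.5% + 3% transit = 10.5% → €1.3167
Vitamin D (90 ct) €8.54: OTC medicine → 3.25% + 0% transit = 3.25% → €0.27755
Yoga mat €54.13: athletic equipment → 8.75% + 0% transit = 8.75% → €4.736375
Sleeping bag €116.08: athletic equipment → 8.75% + 0% transit = 8.75% → €10.157
Key duplication €5.94: labor services → 5% + 1.75% transit = 6.75% → €0.40095
AA batteries (8-pack) €13.69: everything else → 8.75% + 2.75% transit = 11.5% → €1.57435
Unrounded tax sum = €21.388775 → €21.39

€21.39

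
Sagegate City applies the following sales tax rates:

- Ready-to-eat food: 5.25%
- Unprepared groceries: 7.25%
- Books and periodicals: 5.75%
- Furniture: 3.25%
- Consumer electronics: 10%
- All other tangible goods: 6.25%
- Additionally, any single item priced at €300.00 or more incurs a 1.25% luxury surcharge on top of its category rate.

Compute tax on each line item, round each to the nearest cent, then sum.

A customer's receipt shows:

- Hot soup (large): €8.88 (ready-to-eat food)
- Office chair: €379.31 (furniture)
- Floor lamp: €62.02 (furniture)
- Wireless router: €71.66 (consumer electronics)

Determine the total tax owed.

Hot soup (large) €8.88: ready-to-eat food → 5.25% → €0.47
Office chair €379.31: furniture → 3.25% + 1.25% surcharge = 4.5% → €17.07
Floor lamp €62.02: furniture → 3.25% → €2.02
Wireless router €71.66: consumer electronics → 10% → €7.17
Total tax = €0.47 + €17.07 + €2.02 + €7.17 = €26.73

€26.73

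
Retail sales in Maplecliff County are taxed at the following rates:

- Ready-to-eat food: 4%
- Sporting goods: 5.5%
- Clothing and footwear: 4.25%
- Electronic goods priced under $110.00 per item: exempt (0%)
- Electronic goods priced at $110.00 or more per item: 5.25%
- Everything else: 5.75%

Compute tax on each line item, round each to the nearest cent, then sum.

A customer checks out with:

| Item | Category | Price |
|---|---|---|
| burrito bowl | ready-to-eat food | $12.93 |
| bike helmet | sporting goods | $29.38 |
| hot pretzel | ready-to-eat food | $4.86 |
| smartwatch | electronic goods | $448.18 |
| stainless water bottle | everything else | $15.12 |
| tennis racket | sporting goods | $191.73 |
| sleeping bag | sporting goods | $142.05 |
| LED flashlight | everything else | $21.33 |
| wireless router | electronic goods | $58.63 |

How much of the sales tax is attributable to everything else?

Stainless water bottle $15.12: everything else → 5.75% → $0.87
LED flashlight $21.33: everything else → 5.75% → $1.23
Tax on everything else = $0.87 + $1.23 = $2.10

$2.10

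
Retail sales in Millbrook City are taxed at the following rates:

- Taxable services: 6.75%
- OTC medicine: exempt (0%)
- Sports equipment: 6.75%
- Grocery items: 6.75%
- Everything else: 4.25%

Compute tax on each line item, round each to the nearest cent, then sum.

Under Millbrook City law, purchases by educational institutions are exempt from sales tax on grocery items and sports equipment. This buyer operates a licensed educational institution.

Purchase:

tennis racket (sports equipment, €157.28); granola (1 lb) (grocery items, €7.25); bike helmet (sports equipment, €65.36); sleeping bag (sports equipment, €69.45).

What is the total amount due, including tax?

€299.34

Tennis racket €157.28: sports equipment, buyer-exempt → 0% → €0.00
Granola (1 lb) €7.25: grocery items, buyer-exempt → 0% → €0.00
Bike helmet €65.36: sports equipment, buyer-exempt → 0% → €0.00
Sleeping bag €69.45: sports equipment, buyer-exempt → 0% → €0.00
Subtotal = €299.34; tax = €0.00; total due = €299.34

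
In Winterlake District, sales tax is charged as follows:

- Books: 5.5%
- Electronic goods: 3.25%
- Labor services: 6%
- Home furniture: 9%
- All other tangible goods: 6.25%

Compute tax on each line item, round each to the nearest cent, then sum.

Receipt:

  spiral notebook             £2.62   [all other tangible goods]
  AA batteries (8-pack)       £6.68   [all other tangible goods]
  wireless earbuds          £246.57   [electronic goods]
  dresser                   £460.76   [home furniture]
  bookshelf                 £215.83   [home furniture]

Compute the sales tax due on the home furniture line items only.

Dresser £460.76: home furniture → 9% → £41.47
Bookshelf £215.83: home furniture → 9% → £19.42
Tax on home furniture = £41.47 + £19.42 = £60.89

£60.89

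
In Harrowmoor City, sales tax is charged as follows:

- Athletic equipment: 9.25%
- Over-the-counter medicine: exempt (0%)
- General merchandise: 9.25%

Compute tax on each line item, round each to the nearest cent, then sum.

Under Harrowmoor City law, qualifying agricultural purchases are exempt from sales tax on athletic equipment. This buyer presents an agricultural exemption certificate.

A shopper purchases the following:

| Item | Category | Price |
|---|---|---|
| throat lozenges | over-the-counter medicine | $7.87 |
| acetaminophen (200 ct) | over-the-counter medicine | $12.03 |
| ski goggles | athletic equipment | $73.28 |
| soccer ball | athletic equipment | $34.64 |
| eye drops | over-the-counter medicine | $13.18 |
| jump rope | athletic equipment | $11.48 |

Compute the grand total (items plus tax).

$152.48

Throat lozenges $7.87: over-the-counter medicine → 0% → $0.00
Acetaminophen (200 ct) $12.03: over-the-counter medicine → 0% → $0.00
Ski goggles $73.28: athletic equipment, buyer-exempt → 0% → $0.00
Soccer ball $34.64: athletic equipment, buyer-exempt → 0% → $0.00
Eye drops $13.18: over-the-counter medicine → 0% → $0.00
Jump rope $11.48: athletic equipment, buyer-exempt → 0% → $0.00
Subtotal = $152.48; tax = $0.00; total due = $152.48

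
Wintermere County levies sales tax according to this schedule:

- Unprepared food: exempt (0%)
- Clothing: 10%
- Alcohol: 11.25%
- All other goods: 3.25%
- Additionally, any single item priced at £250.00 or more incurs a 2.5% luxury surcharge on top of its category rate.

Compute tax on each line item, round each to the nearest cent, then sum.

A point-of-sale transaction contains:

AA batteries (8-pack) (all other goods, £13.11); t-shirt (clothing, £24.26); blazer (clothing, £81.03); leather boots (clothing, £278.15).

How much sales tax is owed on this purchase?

AA batteries (8-pack) £13.11: all other goods → 3.25% → £0.43
T-shirt £24.26: clothing → 10% → £2.43
Blazer £81.03: clothing → 10% → £8.10
Leather boots £278.15: clothing → 10% + 2.5% surcharge = 12.5% → £34.77
Total tax = £0.43 + £2.43 + £8.10 + £34.77 = £45.73

£45.73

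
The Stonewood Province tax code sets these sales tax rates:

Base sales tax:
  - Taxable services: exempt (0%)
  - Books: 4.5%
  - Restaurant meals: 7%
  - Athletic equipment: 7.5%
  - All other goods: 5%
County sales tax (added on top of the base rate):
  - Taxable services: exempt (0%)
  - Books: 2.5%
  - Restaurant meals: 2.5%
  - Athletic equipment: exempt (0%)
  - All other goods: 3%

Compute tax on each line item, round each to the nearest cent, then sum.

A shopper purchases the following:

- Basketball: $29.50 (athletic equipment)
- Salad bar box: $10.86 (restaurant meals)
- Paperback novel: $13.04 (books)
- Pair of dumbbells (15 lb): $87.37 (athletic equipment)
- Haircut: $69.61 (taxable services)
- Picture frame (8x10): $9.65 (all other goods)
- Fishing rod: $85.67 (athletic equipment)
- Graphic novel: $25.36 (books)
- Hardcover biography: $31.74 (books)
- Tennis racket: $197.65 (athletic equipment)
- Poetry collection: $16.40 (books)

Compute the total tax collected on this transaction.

$37.87

Basketball $29.50: athletic equipment → 7.5% + 0% county = 7.5% → $2.21
Salad bar box $10.86: restaurant meals → 7% + 2.5% county = 9.5% → $1.03
Paperback novel $13.04: books → 4.5% + 2.5% county = 7% → $0.91
Pair of dumbbells (15 lb) $87.37: athletic equipment → 7.5% + 0% county = 7.5% → $6.55
Haircut $69.61: taxable services → 0% + 0% county = 0% → $0.00
Picture frame (8x10) $9.65: all other goods → 5% + 3% county = 8% → $0.77
Fishing rod $85.67: athletic equipment → 7.5% + 0% county = 7.5% → $6.43
Graphic novel $25.36: books → 4.5% + 2.5% county = 7% → $1.78
Hardcover biography $31.74: books → 4.5% + 2.5% county = 7% → $2.22
Tennis racket $197.65: athletic equipment → 7.5% + 0% county = 7.5% → $14.82
Poetry collection $16.40: books → 4.5% + 2.5% county = 7% → $1.15
Total tax = $2.21 + $1.03 + $0.91 + $6.55 + $0.77 + $6.43 + $1.78 + $2.22 + $14.82 + $1.15 = $37.87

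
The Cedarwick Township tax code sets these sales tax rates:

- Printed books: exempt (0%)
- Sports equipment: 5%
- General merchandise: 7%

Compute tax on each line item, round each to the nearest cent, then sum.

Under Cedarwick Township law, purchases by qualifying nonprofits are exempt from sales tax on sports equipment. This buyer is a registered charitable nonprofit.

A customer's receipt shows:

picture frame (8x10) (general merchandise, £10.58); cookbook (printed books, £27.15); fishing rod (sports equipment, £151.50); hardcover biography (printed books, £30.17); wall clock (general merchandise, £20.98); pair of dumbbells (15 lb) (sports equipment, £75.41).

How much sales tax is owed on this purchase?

Picture frame (8x10) £10.58: general merchandise → 7% → £0.74
Cookbook £27.15: printed books → 0% → £0.00
Fishing rod £151.50: sports equipment, buyer-exempt → 0% → £0.00
Hardcover biography £30.17: printed books → 0% → £0.00
Wall clock £20.98: general merchandise → 7% → £1.47
Pair of dumbbells (15 lb) £75.41: sports equipment, buyer-exempt → 0% → £0.00
Total tax = £0.74 + £1.47 = £2.21

£2.21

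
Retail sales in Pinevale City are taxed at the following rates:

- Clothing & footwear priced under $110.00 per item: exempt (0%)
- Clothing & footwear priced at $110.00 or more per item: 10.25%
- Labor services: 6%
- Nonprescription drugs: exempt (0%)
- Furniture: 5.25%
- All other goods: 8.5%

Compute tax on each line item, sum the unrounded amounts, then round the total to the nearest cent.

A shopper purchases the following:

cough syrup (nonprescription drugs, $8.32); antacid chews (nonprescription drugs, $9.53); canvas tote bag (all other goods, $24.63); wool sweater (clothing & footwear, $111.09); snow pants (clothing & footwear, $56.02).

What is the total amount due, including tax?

Cough syrup $8.32: nonprescription drugs → 0% → $0.00
Antacid chews $9.53: nonprescription drugs → 0% → $0.00
Canvas tote bag $24.63: all other goods → 8.5% → $2.09355
Wool sweater $111.09: clothing & footwear, $110.00 or more → 10.25% → $11.386725
Snow pants $56.02: clothing & footwear, under $110.00 → 0% → $0.00
Subtotal = $209.59; unrounded tax = $13.480275 → $13.48; total due = $223.07

$223.07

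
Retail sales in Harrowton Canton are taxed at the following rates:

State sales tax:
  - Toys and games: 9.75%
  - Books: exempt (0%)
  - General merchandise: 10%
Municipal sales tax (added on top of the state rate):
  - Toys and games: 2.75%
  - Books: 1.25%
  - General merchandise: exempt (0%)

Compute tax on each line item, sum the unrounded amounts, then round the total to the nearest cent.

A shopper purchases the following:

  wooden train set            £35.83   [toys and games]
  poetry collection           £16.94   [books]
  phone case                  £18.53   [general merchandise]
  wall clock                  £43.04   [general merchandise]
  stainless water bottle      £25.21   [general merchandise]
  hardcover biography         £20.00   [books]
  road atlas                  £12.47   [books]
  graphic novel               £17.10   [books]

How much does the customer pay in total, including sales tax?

£203.11

Wooden train set £35.83: toys and games → 9.75% + 2.75% municipal = 12.5% → £4.47875
Poetry collection £16.94: books → 0% + 1.25% municipal = 1.25% → £0.21175
Phone case £18.53: general merchandise → 10% + 0% municipal = 10% → £1.853
Wall clock £43.04: general merchandise → 10% + 0% municipal = 10% → £4.304
Stainless water bottle £25.21: general merchandise → 10% + 0% municipal = 10% → £2.521
Hardcover biography £20.00: books → 0% + 1.25% municipal = 1.25% → £0.25
Road atlas £12.47: books → 0% + 1.25% municipal = 1.25% → £0.155875
Graphic novel £17.10: books → 0% + 1.25% municipal = 1.25% → £0.21375
Subtotal = £189.12; unrounded tax = £13.988125 → £13.99; total due = £203.11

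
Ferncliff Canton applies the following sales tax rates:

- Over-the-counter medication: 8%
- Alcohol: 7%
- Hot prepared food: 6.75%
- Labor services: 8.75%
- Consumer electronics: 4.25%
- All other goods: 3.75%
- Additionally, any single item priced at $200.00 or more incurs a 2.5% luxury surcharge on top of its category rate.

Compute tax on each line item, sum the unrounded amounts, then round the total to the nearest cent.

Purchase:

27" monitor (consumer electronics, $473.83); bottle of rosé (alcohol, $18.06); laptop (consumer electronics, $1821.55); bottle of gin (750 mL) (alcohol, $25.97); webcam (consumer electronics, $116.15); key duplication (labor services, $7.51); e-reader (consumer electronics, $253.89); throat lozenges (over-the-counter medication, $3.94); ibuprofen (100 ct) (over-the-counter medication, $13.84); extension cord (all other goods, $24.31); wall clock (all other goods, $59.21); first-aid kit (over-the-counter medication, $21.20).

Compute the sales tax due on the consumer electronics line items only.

$177.01

27" monitor $473.83: consumer electronics → 4.25% + 2.5% surcharge = 6.75% → $31.983525
Laptop $1821.55: consumer electronics → 4.25% + 2.5% surcharge = 6.75% → $122.954625
Webcam $116.15: consumer electronics → 4.25% → $4.936375
E-reader $253.89: consumer electronics → 4.25% + 2.5% surcharge = 6.75% → $17.137575
Tax on consumer electronics: unrounded sum = $177.0121 → $177.01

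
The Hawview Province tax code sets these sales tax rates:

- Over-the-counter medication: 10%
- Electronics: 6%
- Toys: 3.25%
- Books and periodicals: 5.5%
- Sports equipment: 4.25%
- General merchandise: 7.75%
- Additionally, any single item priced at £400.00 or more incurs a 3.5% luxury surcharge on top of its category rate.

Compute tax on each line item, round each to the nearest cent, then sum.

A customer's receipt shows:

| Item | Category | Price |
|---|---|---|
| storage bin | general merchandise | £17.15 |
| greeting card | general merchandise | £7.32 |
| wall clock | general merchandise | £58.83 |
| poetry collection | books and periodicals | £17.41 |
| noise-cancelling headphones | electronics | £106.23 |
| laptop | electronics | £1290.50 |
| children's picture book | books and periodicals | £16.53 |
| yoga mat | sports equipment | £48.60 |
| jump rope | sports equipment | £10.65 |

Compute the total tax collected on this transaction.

Storage bin £17.15: general merchandise → 7.75% → £1.33
Greeting card £7.32: general merchandise → 7.75% → £0.57
Wall clock £58.83: general merchandise → 7.75% → £4.56
Poetry collection £17.41: books and periodicals → 5.5% → £0.96
Noise-cancelling headphones £106.23: electronics → 6% → £6.37
Laptop £1290.50: electronics → 6% + 3.5% surcharge = 9.5% → £122.60
Children's picture book £16.53: books and periodicals → 5.5% → £0.91
Yoga mat £48.60: sports equipment → 4.25% → £2.07
Jump rope £10.65: sports equipment → 4.25% → £0.45
Total tax = £1.33 + £0.57 + £4.56 + £0.96 + £6.37 + £122.60 + £0.91 + £2.07 + £0.45 = £139.82

£139.82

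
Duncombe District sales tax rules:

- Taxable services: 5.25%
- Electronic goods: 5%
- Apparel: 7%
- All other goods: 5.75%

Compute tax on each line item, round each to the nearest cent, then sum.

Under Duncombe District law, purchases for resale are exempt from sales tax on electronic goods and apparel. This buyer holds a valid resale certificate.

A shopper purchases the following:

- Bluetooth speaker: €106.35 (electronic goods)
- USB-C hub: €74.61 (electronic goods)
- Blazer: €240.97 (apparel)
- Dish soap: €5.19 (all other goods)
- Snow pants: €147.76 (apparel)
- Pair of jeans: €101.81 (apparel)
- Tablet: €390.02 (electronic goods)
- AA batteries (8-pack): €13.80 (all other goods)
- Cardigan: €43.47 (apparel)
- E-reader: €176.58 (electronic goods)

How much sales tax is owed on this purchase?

€1.09

Bluetooth speaker €106.35: electronic goods, buyer-exempt → 0% → €0.00
USB-C hub €74.61: electronic goods, buyer-exempt → 0% → €0.00
Blazer €240.97: apparel, buyer-exempt → 0% → €0.00
Dish soap €5.19: all other goods → 5.75% → €0.30
Snow pants €147.76: apparel, buyer-exempt → 0% → €0.00
Pair of jeans €101.81: apparel, buyer-exempt → 0% → €0.00
Tablet €390.02: electronic goods, buyer-exempt → 0% → €0.00
AA batteries (8-pack) €13.80: all other goods → 5.75% → €0.79
Cardigan €43.47: apparel, buyer-exempt → 0% → €0.00
E-reader €176.58: electronic goods, buyer-exempt → 0% → €0.00
Total tax = €0.30 + €0.79 = €1.09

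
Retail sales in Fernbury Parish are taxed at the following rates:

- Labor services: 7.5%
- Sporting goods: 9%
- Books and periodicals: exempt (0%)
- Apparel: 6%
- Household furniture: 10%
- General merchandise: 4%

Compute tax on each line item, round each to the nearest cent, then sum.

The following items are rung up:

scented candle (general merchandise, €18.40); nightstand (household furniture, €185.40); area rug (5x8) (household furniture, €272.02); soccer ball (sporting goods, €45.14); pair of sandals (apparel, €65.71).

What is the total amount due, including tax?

Scented candle €18.40: general merchandise → 4% → €0.74
Nightstand €185.40: household furniture → 10% → €18.54
Area rug (5x8) €272.02: household furniture → 10% → €27.20
Soccer ball €45.14: sporting goods → 9% → €4.06
Pair of sandals €65.71: apparel → 6% → €3.94
Subtotal = €586.67; tax = €54.48; total due = €641.15

€641.15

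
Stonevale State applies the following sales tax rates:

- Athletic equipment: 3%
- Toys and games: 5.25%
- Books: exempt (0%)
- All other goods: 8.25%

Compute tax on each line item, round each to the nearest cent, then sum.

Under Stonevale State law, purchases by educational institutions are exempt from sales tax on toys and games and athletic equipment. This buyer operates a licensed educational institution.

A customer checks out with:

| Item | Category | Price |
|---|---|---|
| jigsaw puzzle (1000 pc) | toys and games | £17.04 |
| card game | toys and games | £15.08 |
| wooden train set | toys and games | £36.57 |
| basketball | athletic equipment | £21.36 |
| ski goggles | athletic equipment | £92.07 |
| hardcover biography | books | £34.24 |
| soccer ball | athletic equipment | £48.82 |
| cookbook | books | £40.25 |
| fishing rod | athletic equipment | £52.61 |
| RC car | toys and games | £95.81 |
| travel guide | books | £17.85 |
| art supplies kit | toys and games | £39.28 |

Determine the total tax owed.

£0.00

Jigsaw puzzle (1000 pc) £17.04: toys and games, buyer-exempt → 0% → £0.00
Card game £15.08: toys and games, buyer-exempt → 0% → £0.00
Wooden train set £36.57: toys and games, buyer-exempt → 0% → £0.00
Basketball £21.36: athletic equipment, buyer-exempt → 0% → £0.00
Ski goggles £92.07: athletic equipment, buyer-exempt → 0% → £0.00
Hardcover biography £34.24: books → 0% → £0.00
Soccer ball £48.82: athletic equipment, buyer-exempt → 0% → £0.00
Cookbook £40.25: books → 0% → £0.00
Fishing rod £52.61: athletic equipment, buyer-exempt → 0% → £0.00
RC car £95.81: toys and games, buyer-exempt → 0% → £0.00
Travel guide £17.85: books → 0% → £0.00
Art supplies kit £39.28: toys and games, buyer-exempt → 0% → £0.00
Total tax = £0.00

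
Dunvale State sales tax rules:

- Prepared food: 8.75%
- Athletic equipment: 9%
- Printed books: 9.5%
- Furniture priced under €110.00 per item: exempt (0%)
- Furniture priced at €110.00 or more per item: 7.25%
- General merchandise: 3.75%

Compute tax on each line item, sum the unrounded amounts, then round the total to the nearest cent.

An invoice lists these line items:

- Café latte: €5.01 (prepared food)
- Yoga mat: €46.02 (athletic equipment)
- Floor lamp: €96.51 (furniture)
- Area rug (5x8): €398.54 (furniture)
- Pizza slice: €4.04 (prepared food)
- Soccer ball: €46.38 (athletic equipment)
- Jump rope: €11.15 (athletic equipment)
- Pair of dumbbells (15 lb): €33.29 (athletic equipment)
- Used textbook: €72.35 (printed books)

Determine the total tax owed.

Café latte €5.01: prepared food → 8.75% → €0.438375
Yoga mat €46.02: athletic equipment → 9% → €4.1418
Floor lamp €96.51: furniture, under €110.00 → 0% → €0.00
Area rug (5x8) €398.54: furniture, €110.00 or more → 7.25% → €28.89415
Pizza slice €4.04: prepared food → 8.75% → €0.3535
Soccer ball €46.38: athletic equipment → 9% → €4.1742
Jump rope €11.15: athletic equipment → 9% → €1.0035
Pair of dumbbells (15 lb) €33.29: athletic equipment → 9% → €2.9961
Used textbook €72.35: printed books → 9.5% → €6.87325
Unrounded tax sum = €48.874875 → €48.87

€48.87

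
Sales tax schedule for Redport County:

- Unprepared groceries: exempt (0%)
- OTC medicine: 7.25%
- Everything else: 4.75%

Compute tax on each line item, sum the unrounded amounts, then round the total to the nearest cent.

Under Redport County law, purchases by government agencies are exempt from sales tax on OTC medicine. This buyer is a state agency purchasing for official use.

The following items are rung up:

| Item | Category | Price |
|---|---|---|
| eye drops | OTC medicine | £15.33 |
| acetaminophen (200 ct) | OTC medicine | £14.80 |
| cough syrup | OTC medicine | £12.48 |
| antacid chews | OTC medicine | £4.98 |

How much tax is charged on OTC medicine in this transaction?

£0.00

Eye drops £15.33: OTC medicine, buyer-exempt → 0% → £0.00
Acetaminophen (200 ct) £14.80: OTC medicine, buyer-exempt → 0% → £0.00
Cough syrup £12.48: OTC medicine, buyer-exempt → 0% → £0.00
Antacid chews £4.98: OTC medicine, buyer-exempt → 0% → £0.00
Tax on OTC medicine: unrounded sum = £0.00 → £0.00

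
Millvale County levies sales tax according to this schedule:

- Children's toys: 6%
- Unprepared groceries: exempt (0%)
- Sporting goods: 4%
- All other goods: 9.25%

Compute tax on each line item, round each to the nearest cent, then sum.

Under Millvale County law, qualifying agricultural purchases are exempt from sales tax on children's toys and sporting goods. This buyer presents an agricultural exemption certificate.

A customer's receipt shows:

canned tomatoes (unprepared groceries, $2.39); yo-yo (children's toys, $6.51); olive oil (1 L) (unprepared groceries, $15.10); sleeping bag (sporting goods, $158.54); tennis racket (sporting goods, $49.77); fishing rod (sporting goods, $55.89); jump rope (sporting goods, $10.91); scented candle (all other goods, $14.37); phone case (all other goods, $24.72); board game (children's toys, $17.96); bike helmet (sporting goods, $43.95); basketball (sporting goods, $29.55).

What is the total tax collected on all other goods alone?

Scented candle $14.37: all other goods → 9.25% → $1.33
Phone case $24.72: all other goods → 9.25% → $2.29
Tax on all other goods = $1.33 + $2.29 = $3.62

$3.62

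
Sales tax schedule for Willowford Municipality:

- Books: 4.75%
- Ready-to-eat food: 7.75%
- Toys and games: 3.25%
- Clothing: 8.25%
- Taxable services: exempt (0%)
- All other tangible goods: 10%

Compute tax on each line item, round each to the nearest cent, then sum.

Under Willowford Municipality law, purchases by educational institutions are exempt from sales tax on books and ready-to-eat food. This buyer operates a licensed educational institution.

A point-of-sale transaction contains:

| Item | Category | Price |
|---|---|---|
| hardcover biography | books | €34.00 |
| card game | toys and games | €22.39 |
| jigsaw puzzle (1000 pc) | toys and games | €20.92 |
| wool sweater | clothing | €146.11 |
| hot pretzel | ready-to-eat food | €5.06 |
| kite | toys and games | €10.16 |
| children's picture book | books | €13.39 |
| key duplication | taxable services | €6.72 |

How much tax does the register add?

Hardcover biography €34.00: books, buyer-exempt → 0% → €0.00
Card game €22.39: toys and games → 3.25% → €0.73
Jigsaw puzzle (1000 pc) €20.92: toys and games → 3.25% → €0.68
Wool sweater €146.11: clothing → 8.25% → €12.05
Hot pretzel €5.06: ready-to-eat food, buyer-exempt → 0% → €0.00
Kite €10.16: toys and games → 3.25% → €0.33
Children's picture book €13.39: books, buyer-exempt → 0% → €0.00
Key duplication €6.72: taxable services → 0% → €0.00
Total tax = €0.73 + €0.68 + €12.05 + €0.33 = €13.79

€13.79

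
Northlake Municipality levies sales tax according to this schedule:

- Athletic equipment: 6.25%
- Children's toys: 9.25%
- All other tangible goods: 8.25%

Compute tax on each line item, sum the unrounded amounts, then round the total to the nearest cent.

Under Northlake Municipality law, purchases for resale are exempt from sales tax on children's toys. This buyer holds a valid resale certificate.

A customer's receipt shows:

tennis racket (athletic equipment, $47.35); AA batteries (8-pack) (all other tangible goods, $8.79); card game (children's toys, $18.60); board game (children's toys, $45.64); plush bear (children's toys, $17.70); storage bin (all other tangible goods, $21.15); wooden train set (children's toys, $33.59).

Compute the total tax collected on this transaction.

$5.43

Tennis racket $47.35: athletic equipment → 6.25% → $2.959375
AA batteries (8-pack) $8.79: all other tangible goods → 8.25% → $0.725175
Card game $18.60: children's toys, buyer-exempt → 0% → $0.00
Board game $45.64: children's toys, buyer-exempt → 0% → $0.00
Plush bear $17.70: children's toys, buyer-exempt → 0% → $0.00
Storage bin $21.15: all other tangible goods → 8.25% → $1.744875
Wooden train set $33.59: children's toys, buyer-exempt → 0% → $0.00
Unrounded tax sum = $5.429425 → $5.43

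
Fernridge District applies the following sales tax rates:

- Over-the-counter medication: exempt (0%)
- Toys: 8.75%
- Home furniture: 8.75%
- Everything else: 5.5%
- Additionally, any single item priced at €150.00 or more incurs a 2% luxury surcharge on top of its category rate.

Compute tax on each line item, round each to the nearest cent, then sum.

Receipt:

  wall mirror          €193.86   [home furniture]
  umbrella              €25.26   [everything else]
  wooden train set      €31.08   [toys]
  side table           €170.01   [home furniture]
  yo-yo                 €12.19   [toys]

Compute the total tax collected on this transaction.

Wall mirror €193.86: home furniture → 8.75% + 2% surcharge = 10.75% → €20.84
Umbrella €25.26: everything else → 5.5% → €1.39
Wooden train set €31.08: toys → 8.75% → €2.72
Side table €170.01: home furniture → 8.75% + 2% surcharge = 10.75% → €18.28
Yo-yo €12.19: toys → 8.75% → €1.07
Total tax = €20.84 + €1.39 + €2.72 + €18.28 + €1.07 = €44.30

€44.30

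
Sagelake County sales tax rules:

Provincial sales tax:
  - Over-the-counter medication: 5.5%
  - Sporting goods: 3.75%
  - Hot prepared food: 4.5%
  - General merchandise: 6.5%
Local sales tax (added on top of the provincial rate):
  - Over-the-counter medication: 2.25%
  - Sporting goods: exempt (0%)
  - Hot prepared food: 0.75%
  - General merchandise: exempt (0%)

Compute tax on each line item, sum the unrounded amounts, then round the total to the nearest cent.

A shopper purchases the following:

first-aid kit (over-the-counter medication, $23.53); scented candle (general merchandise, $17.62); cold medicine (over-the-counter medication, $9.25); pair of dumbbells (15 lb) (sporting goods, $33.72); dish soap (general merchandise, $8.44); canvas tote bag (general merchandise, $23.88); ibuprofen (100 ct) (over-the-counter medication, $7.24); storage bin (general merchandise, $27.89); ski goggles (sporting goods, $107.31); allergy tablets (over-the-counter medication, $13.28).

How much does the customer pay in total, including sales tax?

First-aid kit $23.53: over-the-counter medication → 5.5% + 2.25% local = 7.75% → $1.823575
Scented candle $17.62: general merchandise → 6.5% + 0% local = 6.5% → $1.1453
Cold medicine $9.25: over-the-counter medication → 5.5% + 2.25% local = 7.75% → $0.716875
Pair of dumbbells (15 lb) $33.72: sporting goods → 3.75% + 0% local = 3.75% → $1.2645
Dish soap $8.44: general merchandise → 6.5% + 0% local = 6.5% → $0.5486
Canvas tote bag $23.88: general merchandise → 6.5% + 0% local = 6.5% → $1.5522
Ibuprofen (100 ct) $7.24: over-the-counter medication → 5.5% + 2.25% local = 7.75% → $0.5611
Storage bin $27.89: general merchandise → 6.5% + 0% local = 6.5% → $1.81285
Ski goggles $107.31: sporting goods → 3.75% + 0% local = 3.75% → $4.024125
Allergy tablets $13.28: over-the-counter medication → 5.5% + 2.25% local = 7.75% → $1.0292
Subtotal = $272.16; unrounded tax = $14.478325 → $14.48; total due = $286.64

$286.64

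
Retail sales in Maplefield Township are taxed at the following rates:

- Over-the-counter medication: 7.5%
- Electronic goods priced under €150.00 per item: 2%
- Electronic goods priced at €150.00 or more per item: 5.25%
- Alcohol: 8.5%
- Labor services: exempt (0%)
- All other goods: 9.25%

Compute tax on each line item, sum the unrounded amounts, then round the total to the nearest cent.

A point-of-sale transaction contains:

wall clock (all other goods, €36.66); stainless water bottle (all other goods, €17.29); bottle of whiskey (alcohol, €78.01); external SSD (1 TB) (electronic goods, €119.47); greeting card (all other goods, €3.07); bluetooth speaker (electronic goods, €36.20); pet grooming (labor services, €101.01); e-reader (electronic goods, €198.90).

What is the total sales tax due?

€25.46

Wall clock €36.66: all other goods → 9.25% → €3.39105
Stainless water bottle €17.29: all other goods → 9.25% → €1.599325
Bottle of whiskey €78.01: alcohol → 8.5% → €6.63085
External SSD (1 TB) €119.47: electronic goods, under €150.00 → 2% → €2.3894
Greeting card €3.07: all other goods → 9.25% → €0.283975
Bluetooth speaker €36.20: electronic goods, under €150.00 → 2% → €0.724
Pet grooming €101.01: labor services → 0% → €0.00
E-reader €198.90: electronic goods, €150.00 or more → 5.25% → €10.44225
Unrounded tax sum = €25.46085 → €25.46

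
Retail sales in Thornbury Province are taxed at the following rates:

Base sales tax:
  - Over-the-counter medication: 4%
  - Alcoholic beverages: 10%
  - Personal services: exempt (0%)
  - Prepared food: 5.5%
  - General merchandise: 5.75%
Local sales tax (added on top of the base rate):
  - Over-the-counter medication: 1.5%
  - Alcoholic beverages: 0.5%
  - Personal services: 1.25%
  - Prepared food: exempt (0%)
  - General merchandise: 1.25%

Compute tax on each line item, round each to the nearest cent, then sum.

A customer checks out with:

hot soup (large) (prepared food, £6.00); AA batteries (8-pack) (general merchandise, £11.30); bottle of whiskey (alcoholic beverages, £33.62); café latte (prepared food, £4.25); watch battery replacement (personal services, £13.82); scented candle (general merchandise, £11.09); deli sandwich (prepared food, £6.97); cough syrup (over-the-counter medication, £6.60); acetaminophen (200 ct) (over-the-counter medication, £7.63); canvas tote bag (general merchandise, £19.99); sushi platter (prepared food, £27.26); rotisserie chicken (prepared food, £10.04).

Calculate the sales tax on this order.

Hot soup (large) £6.00: prepared food → 5.5% + 0% local = 5.5% → £0.33
AA batteries (8-pack) £11.30: general merchandise → 5.75% + 1.25% local = 7% → £0.79
Bottle of whiskey £33.62: alcoholic beverages → 10% + 0.5% local = 10.5% → £3.53
Café latte £4.25: prepared food → 5.5% + 0% local = 5.5% → £0.23
Watch battery replacement £13.82: personal services → 0% + 1.25% local = 1.25% → £0.17
Scented candle £11.09: general merchandise → 5.75% + 1.25% local = 7% → £0.78
Deli sandwich £6.97: prepared food → 5.5% + 0% local = 5.5% → £0.38
Cough syrup £6.60: over-the-counter medication → 4% + 1.5% local = 5.5% → £0.36
Acetaminophen (200 ct) £7.63: over-the-counter medication → 4% + 1.5% local = 5.5% → £0.42
Canvas tote bag £19.99: general merchandise → 5.75% + 1.25% local = 7% → £1.40
Sushi platter £27.26: prepared food → 5.5% + 0% local = 5.5% → £1.50
Rotisserie chicken £10.04: prepared food → 5.5% + 0% local = 5.5% → £0.55
Total tax = £0.33 + £0.79 + £3.53 + £0.23 + £0.17 + £0.78 + £0.38 + £0.36 + £0.42 + £1.40 + £1.50 + £0.55 = £10.44

£10.44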